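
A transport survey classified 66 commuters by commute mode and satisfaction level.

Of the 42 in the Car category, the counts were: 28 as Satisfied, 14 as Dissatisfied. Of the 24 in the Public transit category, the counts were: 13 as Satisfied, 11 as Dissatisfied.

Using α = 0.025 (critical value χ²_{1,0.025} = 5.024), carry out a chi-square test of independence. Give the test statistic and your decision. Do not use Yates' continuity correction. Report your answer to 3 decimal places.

1.014; fail to reject H₀

Row totals: 42, 24. Column totals: 41, 25. Grand total N = 66.
Expected counts (row total × column total / N):
  Car, Satisfied: 42×41/66 = 26.0909
  Car, Dissatisfied: 42×25/66 = 15.9091
  Public transit, Satisfied: 24×41/66 = 14.9091
  Public transit, Dissatisfied: 24×25/66 = 9.0909
Contributions (O − E)²/E:
  (28 − 26.0909)²/26.0909 = 0.1397
  (14 − 15.9091)²/15.9091 = 0.2291
  (13 − 14.9091)²/14.9091 = 0.2445
  (11 − 9.0909)²/9.0909 = 0.4009
χ² = 0.1397 + 0.2291 + 0.2445 + 0.4009 = 1.014
df = (2−1)(2−1) = 1. Since 1.014 < 5.024, fail to reject the null hypothesis of independence at α = 0.025.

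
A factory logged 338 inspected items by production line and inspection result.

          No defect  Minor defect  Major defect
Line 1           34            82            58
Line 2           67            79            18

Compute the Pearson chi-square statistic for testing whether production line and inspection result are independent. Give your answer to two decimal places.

31.62

Row totals: 174, 164. Column totals: 101, 161, 76. Grand total N = 338.
Expected counts (row total × column total / N):
  Line 1, No defect: 174×101/338 = 51.994
  Line 1, Minor defect: 174×161/338 = 82.882
  Line 1, Major defect: 174×76/338 = 39.124
  Line 2, No defect: 164×101/338 = 49.006
  Line 2, Minor defect: 164×161/338 = 78.118
  Line 2, Major defect: 164×76/338 = 36.876
Contributions (O − E)²/E:
  (34 − 51.994)²/51.994 = 6.2273
  (82 − 82.882)²/82.882 = 0.0094
  (58 − 39.124)²/39.124 = 9.1070
  (67 − 49.006)²/49.006 = 6.6070
  (79 − 78.118)²/78.118 = 0.0100
  (18 − 36.876)²/36.876 = 9.6622
χ² = 6.2273 + 0.0094 + 9.1070 + 6.6070 + 0.0100 + 9.6622 = 31.62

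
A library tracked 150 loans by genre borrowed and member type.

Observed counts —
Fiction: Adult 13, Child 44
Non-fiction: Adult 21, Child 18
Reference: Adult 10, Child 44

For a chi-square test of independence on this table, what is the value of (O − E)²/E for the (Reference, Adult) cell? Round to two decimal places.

2.15

Row total (Reference) = 54; column total (Adult) = 44; N = 150.
Expected count E = 54 × 44 / 150 = 15.840.
Contribution = (O − E)²/E = (10 − 15.840)² / 15.840 = 2.15.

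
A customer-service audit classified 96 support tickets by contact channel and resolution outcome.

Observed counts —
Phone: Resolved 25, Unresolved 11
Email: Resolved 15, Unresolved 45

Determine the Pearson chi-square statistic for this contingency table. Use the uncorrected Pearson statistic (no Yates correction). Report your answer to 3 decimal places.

Row totals: 36, 60. Column totals: 40, 56. Grand total N = 96.
Expected counts (row total × column total / N):
  Phone, Resolved: 36×40/96 = 15.0000
  Phone, Unresolved: 36×56/96 = 21.0000
  Email, Resolved: 60×40/96 = 25.0000
  Email, Unresolved: 60×56/96 = 35.0000
Contributions (O − E)²/E:
  (25 − 15.0000)²/15.0000 = 6.6667
  (11 − 21.0000)²/21.0000 = 4.7619
  (15 − 25.0000)²/25.0000 = 4.0000
  (45 − 35.0000)²/35.0000 = 2.8571
χ² = 6.6667 + 4.7619 + 4.0000 + 2.8571 = 18.286

18.286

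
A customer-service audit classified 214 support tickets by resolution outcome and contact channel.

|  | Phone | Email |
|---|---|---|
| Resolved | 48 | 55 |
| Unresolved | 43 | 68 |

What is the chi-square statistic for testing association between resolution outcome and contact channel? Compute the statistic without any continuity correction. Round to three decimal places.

Row totals: 103, 111. Column totals: 91, 123. Grand total N = 214.
Expected counts (row total × column total / N):
  Resolved, Phone: 103×91/214 = 43.7991
  Resolved, Email: 103×123/214 = 59.2009
  Unresolved, Phone: 111×91/214 = 47.2009
  Unresolved, Email: 111×123/214 = 63.7991
Contributions (O − E)²/E:
  (48 − 43.7991)²/43.7991 = 0.4029
  (55 − 59.2009)²/59.2009 = 0.2981
  (43 − 47.2009)²/47.2009 = 0.3739
  (68 − 63.7991)²/63.7991 = 0.2766
χ² = 0.4029 + 0.2981 + 0.3739 + 0.2766 = 1.352

1.352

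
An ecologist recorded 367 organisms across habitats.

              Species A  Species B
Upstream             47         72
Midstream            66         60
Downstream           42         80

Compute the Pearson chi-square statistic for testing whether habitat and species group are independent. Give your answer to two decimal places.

8.73

Row totals: 119, 126, 122. Column totals: 155, 212. Grand total N = 367.
Expected counts (row total × column total / N):
  Upstream, Species A: 119×155/367 = 50.259
  Upstream, Species B: 119×212/367 = 68.741
  Midstream, Species A: 126×155/367 = 53.215
  Midstream, Species B: 126×212/367 = 72.785
  Downstream, Species A: 122×155/367 = 51.526
  Downstream, Species B: 122×212/367 = 70.474
Contributions (O − E)²/E:
  (47 − 50.259)²/50.259 = 0.2113
  (72 − 68.741)²/68.741 = 0.1545
  (66 − 53.215)²/53.215 = 3.0716
  (60 − 72.785)²/72.785 = 2.2457
  (42 − 51.526)²/51.526 = 1.7611
  (80 − 70.474)²/70.474 = 1.2876
χ² = 0.2113 + 0.1545 + 3.0716 + 2.2457 + 1.7611 + 1.2876 = 8.73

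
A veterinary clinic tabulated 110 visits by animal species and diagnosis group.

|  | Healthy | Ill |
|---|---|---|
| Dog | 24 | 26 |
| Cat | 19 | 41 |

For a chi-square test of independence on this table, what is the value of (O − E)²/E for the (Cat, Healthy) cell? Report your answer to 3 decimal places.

0.846

Row total (Cat) = 60; column total (Healthy) = 43; N = 110.
Expected count E = 60 × 43 / 110 = 23.4545.
Contribution = (O − E)²/E = (19 − 23.4545)² / 23.4545 = 0.846.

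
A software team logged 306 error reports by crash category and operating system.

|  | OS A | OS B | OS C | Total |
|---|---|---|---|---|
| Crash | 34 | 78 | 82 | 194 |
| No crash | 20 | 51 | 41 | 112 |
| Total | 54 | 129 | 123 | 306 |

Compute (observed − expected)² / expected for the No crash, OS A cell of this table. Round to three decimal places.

0.003

Row total (No crash) = 112; column total (OS A) = 54; N = 306.
Expected count E = 112 × 54 / 306 = 19.7647.
Contribution = (O − E)²/E = (20 − 19.7647)² / 19.7647 = 0.003.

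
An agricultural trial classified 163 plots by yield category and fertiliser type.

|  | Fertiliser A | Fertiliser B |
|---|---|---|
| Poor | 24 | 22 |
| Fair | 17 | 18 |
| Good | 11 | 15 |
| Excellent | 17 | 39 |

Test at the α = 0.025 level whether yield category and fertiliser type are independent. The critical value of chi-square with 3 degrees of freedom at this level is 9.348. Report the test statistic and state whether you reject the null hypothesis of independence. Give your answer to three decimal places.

5.673; fail to reject H₀

Row totals: 46, 35, 26, 56. Column totals: 69, 94. Grand total N = 163.
Expected counts (row total × column total / N):
  Poor, Fertiliser A: 46×69/163 = 19.4724
  Poor, Fertiliser B: 46×94/163 = 26.5276
  Fair, Fertiliser A: 35×69/163 = 14.8160
  Fair, Fertiliser B: 35×94/163 = 20.1840
  Good, Fertiliser A: 26×69/163 = 11.0061
  Good, Fertiliser B: 26×94/163 = 14.9939
  Excellent, Fertiliser A: 56×69/163 = 23.7055
  Excellent, Fertiliser B: 56×94/163 = 32.2945
Contributions (O − E)²/E:
  (24 − 19.4724)²/19.4724 = 1.0527
  (22 − 26.5276)²/26.5276 = 0.7727
  (17 − 14.8160)²/14.8160 = 0.3219
  (18 − 20.1840)²/20.1840 = 0.2363
  (11 − 11.0061)²/11.0061 = 0.0000
  (15 − 14.9939)²/14.9939 = 0.0000
  (17 − 23.7055)²/23.7055 = 1.8968
  (39 − 32.2945)²/32.2945 = 1.3923
χ² = 1.0527 + 0.7727 + 0.3219 + 0.2363 + 0.0000 + 0.0000 + 1.8968 + 1.3923 = 5.673
df = (4−1)(2−1) = 3. Since 5.673 < 9.348, fail to reject the null hypothesis of independence at α = 0.025.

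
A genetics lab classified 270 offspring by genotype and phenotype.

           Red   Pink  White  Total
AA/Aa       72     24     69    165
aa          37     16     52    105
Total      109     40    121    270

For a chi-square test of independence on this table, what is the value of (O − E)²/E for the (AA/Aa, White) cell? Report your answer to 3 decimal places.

Row total (AA/Aa) = 165; column total (White) = 121; N = 270.
Expected count E = 165 × 121 / 270 = 73.9444.
Contribution = (O − E)²/E = (69 − 73.9444)² / 73.9444 = 0.331.

0.331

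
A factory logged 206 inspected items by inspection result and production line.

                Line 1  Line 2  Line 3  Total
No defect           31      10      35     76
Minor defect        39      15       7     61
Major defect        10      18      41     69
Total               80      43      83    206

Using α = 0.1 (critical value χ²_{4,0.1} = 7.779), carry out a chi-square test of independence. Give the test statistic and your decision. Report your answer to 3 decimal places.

43.432; reject H₀

Grand total N = 206.
Expected counts (row total × column total / N):
  No defect, Line 1: 76×80/206 = 29.51456
  No defect, Line 2: 76×43/206 = 15.86408
  No defect, Line 3: 76×83/206 = 30.62136
  Minor defect, Line 1: 61×80/206 = 23.68932
  Minor defect, Line 2: 61×43/206 = 12.73301
  Minor defect, Line 3: 61×83/206 = 24.57767
  Major defect, Line 1: 69×80/206 = 26.79612
  Major defect, Line 2: 69×43/206 = 14.40291
  Major defect, Line 3: 69×83/206 = 27.80097
Contributions (O − E)²/E:
  (31 − 29.51456)²/29.51456 = 0.0748
  (10 − 15.86408)²/15.86408 = 2.1676
  (35 − 30.62136)²/30.62136 = 0.6261
  (39 − 23.68932)²/23.68932 = 9.8955
  (15 − 12.73301)²/12.73301 = 0.4036
  (7 − 24.57767)²/24.57767 = 12.5713
  (10 − 26.79612)²/26.79612 = 10.5280
  (18 − 14.40291)²/14.40291 = 0.8984
  (41 − 27.80097)²/27.80097 = 6.2665
χ² = 0.0748 + 2.1676 + 0.6261 + 9.8955 + 0.4036 + 12.5713 + 10.5280 + 0.8984 + 6.2665 = 43.432
df = (3−1)(3−1) = 4. Since 43.432 > 7.779, reject the null hypothesis of independence at α = 0.1.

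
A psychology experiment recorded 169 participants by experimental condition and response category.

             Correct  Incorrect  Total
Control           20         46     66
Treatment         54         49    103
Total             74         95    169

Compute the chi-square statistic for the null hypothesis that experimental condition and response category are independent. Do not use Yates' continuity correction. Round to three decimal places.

Grand total N = 169.
Expected counts (row total × column total / N):
  Control, Correct: 66×74/169 = 28.8994
  Control, Incorrect: 66×95/169 = 37.1006
  Treatment, Correct: 103×74/169 = 45.1006
  Treatment, Incorrect: 103×95/169 = 57.8994
Contributions (O − E)²/E:
  (20 − 28.8994)²/28.8994 = 2.7405
  (46 − 37.1006)²/37.1006 = 2.1347
  (54 − 45.1006)²/45.1006 = 1.7561
  (49 − 57.8994)²/57.8994 = 1.3679
χ² = 2.7405 + 2.1347 + 1.7561 + 1.3679 = 7.999

7.999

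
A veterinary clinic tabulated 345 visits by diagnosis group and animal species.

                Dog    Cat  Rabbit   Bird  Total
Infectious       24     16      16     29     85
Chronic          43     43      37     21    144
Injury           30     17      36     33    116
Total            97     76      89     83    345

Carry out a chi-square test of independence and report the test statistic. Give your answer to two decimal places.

Grand total N = 345.
Expected counts (row total × column total / N):
  Infectious, Dog: 85×97/345 = 23.899
  Infectious, Cat: 85×76/345 = 18.725
  Infectious, Rabbit: 85×89/345 = 21.928
  Infectious, Bird: 85×83/345 = 20.449
  Chronic, Dog: 144×97/345 = 40.487
  Chronic, Cat: 144×76/345 = 31.722
  Chronic, Rabbit: 144×89/345 = 37.148
  Chronic, Bird: 144×83/345 = 34.643
  Injury, Dog: 116×97/345 = 32.614
  Injury, Cat: 116×76/345 = 25.554
  Injury, Rabbit: 116×89/345 = 29.925
  Injury, Bird: 116×83/345 = 27.907
Contributions (O − E)²/E:
  (24 − 23.899)²/23.899 = 0.0004
  (16 − 18.725)²/18.725 = 0.3966
  (16 − 21.928)²/21.928 = 1.6026
  (29 − 20.449)²/20.449 = 3.5757
  (43 − 40.487)²/40.487 = 0.1560
  (43 − 31.722)²/31.722 = 4.0096
  (37 − 37.148)²/37.148 = 0.0006
  (21 − 34.643)²/34.643 = 5.3728
  (30 − 32.614)²/32.614 = 0.2095
  (17 − 25.554)²/25.554 = 2.8634
  (36 − 29.925)²/29.925 = 1.2333
  (33 − 27.907)²/27.907 = 0.9295
χ² = 0.0004 + 0.3966 + 1.6026 + 3.5757 + 0.1560 + 4.0096 + 0.0006 + 5.3728 + 0.2095 + 2.8634 + 1.2333 + 0.9295 = 20.35

20.35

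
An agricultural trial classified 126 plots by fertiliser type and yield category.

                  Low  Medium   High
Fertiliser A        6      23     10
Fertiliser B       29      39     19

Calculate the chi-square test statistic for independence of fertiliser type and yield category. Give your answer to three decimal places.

Row totals: 39, 87. Column totals: 35, 62, 29. Grand total N = 126.
Expected counts (row total × column total / N):
  Fertiliser A, Low: 39×35/126 = 10.8333
  Fertiliser A, Medium: 39×62/126 = 19.1905
  Fertiliser A, High: 39×29/126 = 8.9762
  Fertiliser B, Low: 87×35/126 = 24.1667
  Fertiliser B, Medium: 87×62/126 = 42.8095
  Fertiliser B, High: 87×29/126 = 20.0238
Contributions (O − E)²/E:
  (6 − 10.8333)²/10.8333 = 2.1564
  (23 − 19.1905)²/19.1905 = 0.7562
  (10 − 8.9762)²/8.9762 = 0.1168
  (29 − 24.1667)²/24.1667 = 0.9667
  (39 − 42.8095)²/42.8095 = 0.3390
  (19 − 20.0238)²/20.0238 = 0.0523
χ² = 2.1564 + 0.7562 + 0.1168 + 0.9667 + 0.3390 + 0.0523 = 4.387

4.387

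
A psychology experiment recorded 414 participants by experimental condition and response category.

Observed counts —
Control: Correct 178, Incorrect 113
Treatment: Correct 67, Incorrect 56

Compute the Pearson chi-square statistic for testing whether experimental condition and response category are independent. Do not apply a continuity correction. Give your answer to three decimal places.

Row totals: 291, 123. Column totals: 245, 169. Grand total N = 414.
Expected counts (row total × column total / N):
  Control, Correct: 291×245/414 = 172.2101
  Control, Incorrect: 291×169/414 = 118.7899
  Treatment, Correct: 123×245/414 = 72.7899
  Treatment, Incorrect: 123×169/414 = 50.2101
Contributions (O − E)²/E:
  (178 − 172.2101)²/172.2101 = 0.1947
  (113 − 118.7899)²/118.7899 = 0.2822
  (67 − 72.7899)²/72.7899 = 0.4605
  (56 − 50.2101)²/50.2101 = 0.6677
χ² = 0.1947 + 0.2822 + 0.4605 + 0.6677 = 1.605

1.605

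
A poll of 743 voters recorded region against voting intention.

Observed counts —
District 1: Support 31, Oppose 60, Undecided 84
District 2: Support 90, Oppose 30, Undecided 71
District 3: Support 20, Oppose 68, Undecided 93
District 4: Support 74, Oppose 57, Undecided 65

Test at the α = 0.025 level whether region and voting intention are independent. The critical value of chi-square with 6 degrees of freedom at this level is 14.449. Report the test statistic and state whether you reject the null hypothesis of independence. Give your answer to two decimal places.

82.63; reject H₀

Row totals: 175, 191, 181, 196. Column totals: 215, 215, 313. Grand total N = 743.
Expected counts (row total × column total / N):
  District 1, Support: 175×215/743 = 50.639
  District 1, Oppose: 175×215/743 = 50.639
  District 1, Undecided: 175×313/743 = 73.721
  District 2, Support: 191×215/743 = 55.269
  District 2, Oppose: 191×215/743 = 55.269
  District 2, Undecided: 191×313/743 = 80.462
  District 3, Support: 181×215/743 = 52.376
  District 3, Oppose: 181×215/743 = 52.376
  District 3, Undecided: 181×313/743 = 76.249
  District 4, Support: 196×215/743 = 56.716
  District 4, Oppose: 196×215/743 = 56.716
  District 4, Undecided: 196×313/743 = 82.568
Contributions (O − E)²/E:
  (31 − 50.639)²/50.639 = 7.6165
  (60 − 50.639)²/50.639 = 1.7305
  (84 − 73.721)²/73.721 = 1.4332
  (90 − 55.269)²/55.269 = 21.8249
  (30 − 55.269)²/55.269 = 11.5530
  (71 − 80.462)²/80.462 = 1.1127
  (20 − 52.376)²/52.376 = 20.0131
  (68 − 52.376)²/52.376 = 4.6607
  (93 − 76.249)²/76.249 = 3.6800
  (74 − 56.716)²/56.716 = 5.2672
  (57 − 56.716)²/56.716 = 0.0014
  (65 − 82.568)²/82.568 = 3.7379
χ² = 7.6165 + 1.7305 + 1.4332 + 21.8249 + 11.5530 + 1.1127 + 20.0131 + 4.6607 + 3.6800 + 5.2672 + 0.0014 + 3.7379 = 82.63
df = (4−1)(3−1) = 6. Since 82.63 > 14.449, reject the null hypothesis of independence at α = 0.025.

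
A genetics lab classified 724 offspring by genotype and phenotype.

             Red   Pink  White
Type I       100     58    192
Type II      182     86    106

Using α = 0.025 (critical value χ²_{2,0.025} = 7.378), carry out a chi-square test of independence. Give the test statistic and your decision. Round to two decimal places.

Row totals: 350, 374. Column totals: 282, 144, 298. Grand total N = 724.
Expected counts (row total × column total / N):
  Type I, Red: 350×282/724 = 136.326
  Type I, Pink: 350×144/724 = 69.613
  Type I, White: 350×298/724 = 144.061
  Type II, Red: 374×282/724 = 145.674
  Type II, Pink: 374×144/724 = 74.387
  Type II, White: 374×298/724 = 153.939
Contributions (O − E)²/E:
  (100 − 136.326)²/136.326 = 9.6796
  (58 − 69.613)²/69.613 = 1.9373
  (192 − 144.061)²/144.061 = 15.9526
  (182 − 145.674)²/145.674 = 9.0584
  (86 − 74.387)²/74.387 = 1.8130
  (106 − 153.939)²/153.939 = 14.9290
χ² = 9.6796 + 1.9373 + 15.9526 + 9.0584 + 1.8130 + 14.9290 = 53.37
df = (2−1)(3−1) = 2. Since 53.37 > 7.378, reject the null hypothesis of independence at α = 0.025.

53.37; reject H₀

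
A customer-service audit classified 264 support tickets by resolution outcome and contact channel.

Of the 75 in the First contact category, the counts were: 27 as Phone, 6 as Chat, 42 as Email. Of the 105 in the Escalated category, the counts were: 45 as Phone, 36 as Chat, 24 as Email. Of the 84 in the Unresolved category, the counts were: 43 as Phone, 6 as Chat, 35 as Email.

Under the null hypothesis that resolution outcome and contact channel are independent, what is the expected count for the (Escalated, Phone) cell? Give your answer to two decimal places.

Row total (Escalated) = 105; column total (Phone) = 115; grand total N = 264.
Expected count = (row total × column total) / N = 105 × 115 / 264 = 45.74.

45.74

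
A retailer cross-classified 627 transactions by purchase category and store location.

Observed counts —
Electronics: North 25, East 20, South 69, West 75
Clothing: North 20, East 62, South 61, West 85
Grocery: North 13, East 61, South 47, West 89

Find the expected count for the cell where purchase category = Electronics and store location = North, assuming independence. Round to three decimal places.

Row total (Electronics) = 189; column total (North) = 58; grand total N = 627.
Expected count = (row total × column total) / N = 189 × 58 / 627 = 17.483.

17.483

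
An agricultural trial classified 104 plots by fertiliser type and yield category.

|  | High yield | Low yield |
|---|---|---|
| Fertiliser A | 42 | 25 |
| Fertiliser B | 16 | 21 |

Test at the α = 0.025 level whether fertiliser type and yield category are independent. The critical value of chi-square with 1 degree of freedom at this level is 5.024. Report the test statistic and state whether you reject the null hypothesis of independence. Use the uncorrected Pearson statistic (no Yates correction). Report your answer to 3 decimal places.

Row totals: 67, 37. Column totals: 58, 46. Grand total N = 104.
Expected counts (row total × column total / N):
  Fertiliser A, High yield: 67×58/104 = 37.36538
  Fertiliser A, Low yield: 67×46/104 = 29.63462
  Fertiliser B, High yield: 37×58/104 = 20.63462
  Fertiliser B, Low yield: 37×46/104 = 16.36538
Contributions (O − E)²/E:
  (42 − 37.36538)²/37.36538 = 0.5749
  (25 − 29.63462)²/29.63462 = 0.7248
  (16 − 20.63462)²/20.63462 = 1.0410
  (21 − 16.36538)²/16.36538 = 1.3125
χ² = 0.5749 + 0.7248 + 1.0410 + 1.3125 = 3.653
df = (2−1)(2−1) = 1. Since 3.653 < 5.024, fail to reject the null hypothesis of independence at α = 0.025.

3.653; fail to reject H₀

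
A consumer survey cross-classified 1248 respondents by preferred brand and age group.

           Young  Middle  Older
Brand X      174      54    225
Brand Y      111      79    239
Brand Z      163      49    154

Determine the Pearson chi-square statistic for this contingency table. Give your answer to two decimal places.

Row totals: 453, 429, 366. Column totals: 448, 182, 618. Grand total N = 1248.
Expected counts (row total × column total / N):
  Brand X, Young: 453×448/1248 = 162.615
  Brand X, Middle: 453×182/1248 = 66.062
  Brand X, Older: 453×618/1248 = 224.322
  Brand Y, Young: 429×448/1248 = 154.000
  Brand Y, Middle: 429×182/1248 = 62.562
  Brand Y, Older: 429×618/1248 = 212.438
  Brand Z, Young: 366×448/1248 = 131.385
  Brand Z, Middle: 366×182/1248 = 53.375
  Brand Z, Older: 366×618/1248 = 181.240
Contributions (O − E)²/E:
  (174 − 162.615)²/162.615 = 0.7971
  (54 − 66.062)²/66.062 = 2.2024
  (225 − 224.322)²/224.322 = 0.0020
  (111 − 154.000)²/154.000 = 12.0065
  (79 − 62.562)²/62.562 = 4.3190
  (239 − 212.438)²/212.438 = 3.3212
  (163 − 131.385)²/131.385 = 7.6075
  (49 − 53.375)²/53.375 = 0.3586
  (154 − 181.240)²/181.240 = 4.0941
χ² = 0.7971 + 2.2024 + 0.0020 + 12.0065 + 4.3190 + 3.3212 + 7.6075 + 0.3586 + 4.0941 = 34.71

34.71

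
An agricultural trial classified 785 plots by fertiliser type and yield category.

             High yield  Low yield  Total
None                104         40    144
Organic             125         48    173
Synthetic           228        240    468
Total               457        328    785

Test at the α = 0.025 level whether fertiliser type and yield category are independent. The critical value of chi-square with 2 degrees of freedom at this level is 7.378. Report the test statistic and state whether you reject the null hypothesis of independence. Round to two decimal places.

Grand total N = 785.
Expected counts (row total × column total / N):
  None, High yield: 144×457/785 = 83.832
  None, Low yield: 144×328/785 = 60.168
  Organic, High yield: 173×457/785 = 100.715
  Organic, Low yield: 173×328/785 = 72.285
  Synthetic, High yield: 468×457/785 = 272.454
  Synthetic, Low yield: 468×328/785 = 195.546
Contributions (O − E)²/E:
  (104 − 83.832)²/83.832 = 4.8519
  (40 − 60.168)²/60.168 = 6.7602
  (125 − 100.715)²/100.715 = 5.8557
  (48 − 72.285)²/72.285 = 8.1588
  (228 − 272.454)²/272.454 = 7.2532
  (240 − 195.546)²/195.546 = 10.1058
χ² = 4.8519 + 6.7602 + 5.8557 + 8.1588 + 7.2532 + 10.1058 = 42.99
df = (3−1)(2−1) = 2. Since 42.99 > 7.378, reject the null hypothesis of independence at α = 0.025.

42.99; reject H₀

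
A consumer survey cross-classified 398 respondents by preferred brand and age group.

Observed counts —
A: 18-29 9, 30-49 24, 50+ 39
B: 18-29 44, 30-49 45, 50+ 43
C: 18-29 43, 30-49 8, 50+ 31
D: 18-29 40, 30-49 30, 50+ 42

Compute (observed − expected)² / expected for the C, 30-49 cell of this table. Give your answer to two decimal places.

Row total (C) = 82; column total (30-49) = 107; N = 398.
Expected count E = 82 × 107 / 398 = 22.045.
Contribution = (O − E)²/E = (8 − 22.045)² / 22.045 = 8.95.

8.95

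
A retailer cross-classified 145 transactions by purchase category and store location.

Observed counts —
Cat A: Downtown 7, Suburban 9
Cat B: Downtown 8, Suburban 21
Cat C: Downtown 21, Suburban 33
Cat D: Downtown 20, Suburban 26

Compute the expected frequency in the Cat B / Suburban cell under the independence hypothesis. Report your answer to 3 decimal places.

Row total (Cat B) = 29; column total (Suburban) = 89; grand total N = 145.
Expected count = (row total × column total) / N = 29 × 89 / 145 = 17.800.

17.800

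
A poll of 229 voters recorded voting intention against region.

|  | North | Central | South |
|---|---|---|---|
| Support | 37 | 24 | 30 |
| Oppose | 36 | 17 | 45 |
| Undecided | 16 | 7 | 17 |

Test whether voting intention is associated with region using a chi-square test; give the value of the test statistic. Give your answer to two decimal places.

4.35

Row totals: 91, 98, 40. Column totals: 89, 48, 92. Grand total N = 229.
Expected counts (row total × column total / N):
  Support, North: 91×89/229 = 35.367
  Support, Central: 91×48/229 = 19.074
  Support, South: 91×92/229 = 36.559
  Oppose, North: 98×89/229 = 38.087
  Oppose, Central: 98×48/229 = 20.541
  Oppose, South: 98×92/229 = 39.371
  Undecided, North: 40×89/229 = 15.546
  Undecided, Central: 40×48/229 = 8.384
  Undecided, South: 40×92/229 = 16.070
Contributions (O − E)²/E:
  (37 − 35.367)²/35.367 = 0.0754
  (24 − 19.074)²/19.074 = 1.2722
  (30 − 36.559)²/36.559 = 1.1767
  (36 − 38.087)²/38.087 = 0.1144
  (17 − 20.541)²/20.541 = 0.6104
  (45 − 39.371)²/39.371 = 0.8048
  (16 − 15.546)²/15.546 = 0.0133
  (7 − 8.384)²/8.384 = 0.2285
  (17 − 16.070)²/16.070 = 0.0538
χ² = 0.0754 + 1.2722 + 1.1767 + 0.1144 + 0.6104 + 0.8048 + 0.0133 + 0.2285 + 0.0538 = 4.35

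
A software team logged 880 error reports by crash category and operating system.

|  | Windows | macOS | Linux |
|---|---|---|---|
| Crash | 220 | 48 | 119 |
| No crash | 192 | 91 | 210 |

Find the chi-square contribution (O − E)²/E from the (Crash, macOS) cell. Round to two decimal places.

2.82

Row total (Crash) = 387; column total (macOS) = 139; N = 880.
Expected count E = 387 × 139 / 880 = 61.128.
Contribution = (O − E)²/E = (48 − 61.128)² / 61.128 = 2.82.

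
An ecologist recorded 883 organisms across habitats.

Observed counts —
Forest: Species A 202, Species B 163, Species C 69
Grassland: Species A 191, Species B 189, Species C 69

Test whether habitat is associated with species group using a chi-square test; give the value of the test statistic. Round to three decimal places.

Row totals: 434, 449. Column totals: 393, 352, 138. Grand total N = 883.
Expected counts (row total × column total / N):
  Forest, Species A: 434×393/883 = 193.1619
  Forest, Species B: 434×352/883 = 173.0102
  Forest, Species C: 434×138/883 = 67.8279
  Grassland, Species A: 449×393/883 = 199.8381
  Grassland, Species B: 449×352/883 = 178.9898
  Grassland, Species C: 449×138/883 = 70.1721
Contributions (O − E)²/E:
  (202 − 193.1619)²/193.1619 = 0.4044
  (163 − 173.0102)²/173.0102 = 0.5792
  (69 − 67.8279)²/67.8279 = 0.0203
  (191 − 199.8381)²/199.8381 = 0.3909
  (189 − 178.9898)²/178.9898 = 0.5598
  (69 − 70.1721)²/70.1721 = 0.0196
χ² = 0.4044 + 0.5792 + 0.0203 + 0.3909 + 0.5598 + 0.0196 = 1.974

1.974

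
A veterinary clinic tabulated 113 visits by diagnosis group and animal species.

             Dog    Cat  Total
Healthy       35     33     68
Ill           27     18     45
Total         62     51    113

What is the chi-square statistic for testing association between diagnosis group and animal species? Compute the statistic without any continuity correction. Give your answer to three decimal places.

Grand total N = 113.
Expected counts (row total × column total / N):
  Healthy, Dog: 68×62/113 = 37.3097
  Healthy, Cat: 68×51/113 = 30.6903
  Ill, Dog: 45×62/113 = 24.6903
  Ill, Cat: 45×51/113 = 20.3097
Contributions (O − E)²/E:
  (35 − 37.3097)²/37.3097 = 0.1430
  (33 − 30.6903)²/30.6903 = 0.1738
  (27 − 24.6903)²/24.6903 = 0.2161
  (18 − 20.3097)²/20.3097 = 0.2627
χ² = 0.1430 + 0.1738 + 0.2161 + 0.2627 = 0.796

0.796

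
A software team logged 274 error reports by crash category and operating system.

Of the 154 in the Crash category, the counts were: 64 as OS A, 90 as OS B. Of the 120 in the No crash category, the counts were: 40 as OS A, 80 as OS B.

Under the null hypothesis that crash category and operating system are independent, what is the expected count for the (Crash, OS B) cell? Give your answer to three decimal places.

95.547

Row total (Crash) = 154; column total (OS B) = 170; grand total N = 274.
Expected count = (row total × column total) / N = 154 × 170 / 274 = 95.547.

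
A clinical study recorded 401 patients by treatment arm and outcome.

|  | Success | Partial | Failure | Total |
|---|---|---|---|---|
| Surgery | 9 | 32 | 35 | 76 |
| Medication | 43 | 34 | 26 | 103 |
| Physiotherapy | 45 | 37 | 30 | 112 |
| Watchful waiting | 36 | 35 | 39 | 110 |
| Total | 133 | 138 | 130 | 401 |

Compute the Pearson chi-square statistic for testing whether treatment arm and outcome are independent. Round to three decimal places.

23.419

Grand total N = 401.
Expected counts (row total × column total / N):
  Surgery, Success: 76×133/401 = 25.2070
  Surgery, Partial: 76×138/401 = 26.1546
  Surgery, Failure: 76×130/401 = 24.6384
  Medication, Success: 103×133/401 = 34.1621
  Medication, Partial: 103×138/401 = 35.4464
  Medication, Failure: 103×130/401 = 33.3915
  Physiotherapy, Success: 112×133/401 = 37.1471
  Physiotherapy, Partial: 112×138/401 = 38.5436
  Physiotherapy, Failure: 112×130/401 = 36.3092
  Watchful waiting, Success: 110×133/401 = 36.4838
  Watchful waiting, Partial: 110×138/401 = 37.8554
  Watchful waiting, Failure: 110×130/401 = 35.6608
Contributions (O − E)²/E:
  (9 − 25.2070)²/25.2070 = 10.4204
  (32 − 26.1546)²/26.1546 = 1.3064
  (35 − 24.6384)²/24.6384 = 4.3575
  (43 − 34.1621)²/34.1621 = 2.2864
  (34 − 35.4464)²/35.4464 = 0.0590
  (26 − 33.3915)²/33.3915 = 1.6362
  (45 − 37.1471)²/37.1471 = 1.6601
  (37 − 38.5436)²/38.5436 = 0.0618
  (30 − 36.3092)²/36.3092 = 1.0963
  (36 − 36.4838)²/36.4838 = 0.0064
  (35 − 37.8554)²/37.8554 = 0.2154
  (39 − 35.6608)²/35.6608 = 0.3127
χ² = 10.4204 + 1.3064 + 4.3575 + 2.2864 + 0.0590 + 1.6362 + 1.6601 + 0.0618 + 1.0963 + 0.0064 + 0.2154 + 0.3127 = 23.419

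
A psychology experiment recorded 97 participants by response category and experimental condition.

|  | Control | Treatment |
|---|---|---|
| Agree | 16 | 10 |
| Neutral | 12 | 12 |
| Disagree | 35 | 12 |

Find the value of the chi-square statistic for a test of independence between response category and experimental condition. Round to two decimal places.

4.36

Row totals: 26, 24, 47. Column totals: 63, 34. Grand total N = 97.
Expected counts (row total × column total / N):
  Agree, Control: 26×63/97 = 16.887
  Agree, Treatment: 26×34/97 = 9.113
  Neutral, Control: 24×63/97 = 15.588
  Neutral, Treatment: 24×34/97 = 8.412
  Disagree, Control: 47×63/97 = 30.526
  Disagree, Treatment: 47×34/97 = 16.474
Contributions (O − E)²/E:
  (16 − 16.887)²/16.887 = 0.0466
  (10 − 9.113)²/9.113 = 0.0863
  (12 − 15.588)²/15.588 = 0.8259
  (12 − 8.412)²/8.412 = 1.5304
  (35 − 30.526)²/30.526 = 0.6557
  (12 − 16.474)²/16.474 = 1.2150
χ² = 0.0466 + 0.0863 + 0.8259 + 1.5304 + 0.6557 + 1.2150 = 4.36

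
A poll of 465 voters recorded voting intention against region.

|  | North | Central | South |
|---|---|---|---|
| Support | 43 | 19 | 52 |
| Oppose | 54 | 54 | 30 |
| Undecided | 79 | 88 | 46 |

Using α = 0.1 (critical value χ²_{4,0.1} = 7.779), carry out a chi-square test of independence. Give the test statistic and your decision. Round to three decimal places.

Row totals: 114, 138, 213. Column totals: 176, 161, 128. Grand total N = 465.
Expected counts (row total × column total / N):
  Support, North: 114×176/465 = 43.1484
  Support, Central: 114×161/465 = 39.4710
  Support, South: 114×128/465 = 31.3806
  Oppose, North: 138×176/465 = 52.2323
  Oppose, Central: 138×161/465 = 47.7806
  Oppose, South: 138×128/465 = 37.9871
  Undecided, North: 213×176/465 = 80.6194
  Undecided, Central: 213×161/465 = 73.7484
  Undecided, South: 213×128/465 = 58.6323
Contributions (O − E)²/E:
  (43 − 43.1484)²/43.1484 = 0.0005
  (19 − 39.4710)²/39.4710 = 10.6170
  (52 − 31.3806)²/31.3806 = 13.5485
  (54 − 52.2323)²/52.2323 = 0.0598
  (54 − 47.7806)²/47.7806 = 0.8096
  (30 − 37.9871)²/37.9871 = 1.6794
  (79 − 80.6194)²/80.6194 = 0.0325
  (88 − 73.7484)²/73.7484 = 2.7541
  (46 − 58.6323)²/58.6323 = 2.7216
χ² = 0.0005 + 10.6170 + 13.5485 + 0.0598 + 0.8096 + 1.6794 + 0.0325 + 2.7541 + 2.7216 = 32.223
df = (3−1)(3−1) = 4. Since 32.223 > 7.779, reject the null hypothesis of independence at α = 0.1.

32.223; reject H₀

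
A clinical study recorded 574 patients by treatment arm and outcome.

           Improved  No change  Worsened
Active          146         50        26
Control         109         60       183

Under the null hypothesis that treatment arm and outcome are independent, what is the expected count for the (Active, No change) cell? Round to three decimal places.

Row total (Active) = 222; column total (No change) = 110; grand total N = 574.
Expected count = (row total × column total) / N = 222 × 110 / 574 = 42.544.

42.544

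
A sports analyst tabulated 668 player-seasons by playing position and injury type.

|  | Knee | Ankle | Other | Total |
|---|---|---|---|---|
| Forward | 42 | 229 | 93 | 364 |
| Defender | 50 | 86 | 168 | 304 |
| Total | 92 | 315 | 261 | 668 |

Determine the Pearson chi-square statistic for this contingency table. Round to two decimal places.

82.44

Grand total N = 668.
Expected counts (row total × column total / N):
  Forward, Knee: 364×92/668 = 50.132
  Forward, Ankle: 364×315/668 = 171.647
  Forward, Other: 364×261/668 = 142.222
  Defender, Knee: 304×92/668 = 41.868
  Defender, Ankle: 304×315/668 = 143.353
  Defender, Other: 304×261/668 = 118.778
Contributions (O − E)²/E:
  (42 − 50.132)²/50.132 = 1.3191
  (229 − 171.647)²/171.647 = 19.1636
  (93 − 142.222)²/142.222 = 17.0354
  (50 − 41.868)²/41.868 = 1.5795
  (86 − 143.353)²/143.353 = 22.9459
  (168 − 118.778)²/118.778 = 20.3978
χ² = 1.3191 + 19.1636 + 17.0354 + 1.5795 + 22.9459 + 20.3978 = 82.44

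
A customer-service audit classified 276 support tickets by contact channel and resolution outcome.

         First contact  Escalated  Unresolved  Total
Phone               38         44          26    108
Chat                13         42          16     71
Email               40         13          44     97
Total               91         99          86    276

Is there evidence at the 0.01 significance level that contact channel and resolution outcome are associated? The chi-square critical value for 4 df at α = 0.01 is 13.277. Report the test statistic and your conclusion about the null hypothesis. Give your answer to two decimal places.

41.61; reject H₀

Grand total N = 276.
Expected counts (row total × column total / N):
  Phone, First contact: 108×91/276 = 35.609
  Phone, Escalated: 108×99/276 = 38.739
  Phone, Unresolved: 108×86/276 = 33.652
  Chat, First contact: 71×91/276 = 23.409
  Chat, Escalated: 71×99/276 = 25.467
  Chat, Unresolved: 71×86/276 = 22.123
  Email, First contact: 97×91/276 = 31.982
  Email, Escalated: 97×99/276 = 34.793
  Email, Unresolved: 97×86/276 = 30.225
Contributions (O − E)²/E:
  (38 − 35.609)²/35.609 = 0.1605
  (44 − 38.739)²/38.739 = 0.7145
  (26 − 33.652)²/33.652 = 1.7400
  (13 − 23.409)²/23.409 = 4.6284
  (42 − 25.467)²/25.467 = 10.7331
  (16 − 22.123)²/22.123 = 1.6947
  (40 − 31.982)²/31.982 = 2.0101
  (13 − 34.793)²/34.793 = 13.6503
  (44 − 30.225)²/30.225 = 6.2779
χ² = 0.1605 + 0.7145 + 1.7400 + 4.6284 + 10.7331 + 1.6947 + 2.0101 + 13.6503 + 6.2779 = 41.61
df = (3−1)(3−1) = 4. Since 41.61 > 13.277, reject the null hypothesis of independence at α = 0.01.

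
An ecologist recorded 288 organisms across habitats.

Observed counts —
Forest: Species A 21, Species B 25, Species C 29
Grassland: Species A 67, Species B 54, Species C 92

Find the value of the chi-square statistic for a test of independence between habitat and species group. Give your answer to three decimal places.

1.775

Row totals: 75, 213. Column totals: 88, 79, 121. Grand total N = 288.
Expected counts (row total × column total / N):
  Forest, Species A: 75×88/288 = 22.9167
  Forest, Species B: 75×79/288 = 20.5729
  Forest, Species C: 75×121/288 = 31.5104
  Grassland, Species A: 213×88/288 = 65.0833
  Grassland, Species B: 213×79/288 = 58.4271
  Grassland, Species C: 213×121/288 = 89.4896
Contributions (O − E)²/E:
  (21 − 22.9167)²/22.9167 = 0.1603
  (25 − 20.5729)²/20.5729 = 0.9527
  (29 − 31.5104)²/31.5104 = 0.2000
  (67 − 65.0833)²/65.0833 = 0.0564
  (54 − 58.4271)²/58.4271 = 0.3354
  (92 − 89.4896)²/89.4896 = 0.0704
χ² = 0.1603 + 0.9527 + 0.2000 + 0.0564 + 0.3354 + 0.0704 = 1.775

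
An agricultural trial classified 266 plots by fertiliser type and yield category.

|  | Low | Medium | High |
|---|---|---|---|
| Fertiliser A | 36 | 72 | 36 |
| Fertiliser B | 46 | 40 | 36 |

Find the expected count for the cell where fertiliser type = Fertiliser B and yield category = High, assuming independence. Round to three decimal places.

Row total (Fertiliser B) = 122; column total (High) = 72; grand total N = 266.
Expected count = (row total × column total) / N = 122 × 72 / 266 = 33.023.

33.023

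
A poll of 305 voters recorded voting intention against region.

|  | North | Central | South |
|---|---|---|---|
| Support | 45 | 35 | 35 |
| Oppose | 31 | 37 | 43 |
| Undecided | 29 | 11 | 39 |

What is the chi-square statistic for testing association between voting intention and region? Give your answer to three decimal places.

13.696

Row totals: 115, 111, 79. Column totals: 105, 83, 117. Grand total N = 305.
Expected counts (row total × column total / N):
  Support, North: 115×105/305 = 39.5902
  Support, Central: 115×83/305 = 31.2951
  Support, South: 115×117/305 = 44.1148
  Oppose, North: 111×105/305 = 38.2131
  Oppose, Central: 111×83/305 = 30.2066
  Oppose, South: 111×117/305 = 42.5803
  Undecided, North: 79×105/305 = 27.1967
  Undecided, Central: 79×83/305 = 21.4984
  Undecided, South: 79×117/305 = 30.3049
Contributions (O − E)²/E:
  (45 − 39.5902)²/39.5902 = 0.7392
  (35 − 31.2951)²/31.2951 = 0.4386
  (35 − 44.1148)²/44.1148 = 1.8833
  (31 − 38.2131)²/38.2131 = 1.3615
  (37 − 30.2066)²/30.2066 = 1.5278
  (43 − 42.5803)²/42.5803 = 0.0041
  (29 − 27.1967)²/27.1967 = 0.1196
  (11 − 21.4984)²/21.4984 = 5.1267
  (39 − 30.3049)²/30.3049 = 2.4948
χ² = 0.7392 + 0.4386 + 1.8833 + 1.3615 + 1.5278 + 0.0041 + 0.1196 + 5.1267 + 2.4948 = 13.696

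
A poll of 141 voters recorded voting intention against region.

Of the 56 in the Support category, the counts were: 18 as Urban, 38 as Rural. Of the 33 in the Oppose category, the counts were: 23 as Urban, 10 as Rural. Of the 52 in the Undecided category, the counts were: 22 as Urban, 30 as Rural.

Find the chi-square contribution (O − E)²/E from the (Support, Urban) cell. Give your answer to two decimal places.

1.97

Row total (Support) = 56; column total (Urban) = 63; N = 141.
Expected count E = 56 × 63 / 141 = 25.0213.
Contribution = (O − E)²/E = (18 − 25.0213)² / 25.0213 = 1.97.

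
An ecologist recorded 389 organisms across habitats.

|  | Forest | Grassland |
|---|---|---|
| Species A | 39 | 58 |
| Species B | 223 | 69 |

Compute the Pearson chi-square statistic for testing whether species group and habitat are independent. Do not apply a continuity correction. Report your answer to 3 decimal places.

Row totals: 97, 292. Column totals: 262, 127. Grand total N = 389.
Expected counts (row total × column total / N):
  Species A, Forest: 97×262/389 = 65.3316
  Species A, Grassland: 97×127/389 = 31.6684
  Species B, Forest: 292×262/389 = 196.6684
  Species B, Grassland: 292×127/389 = 95.3316
Contributions (O − E)²/E:
  (39 − 65.3316)²/65.3316 = 10.6128
  (58 − 31.6684)²/31.6684 = 21.8942
  (223 − 196.6684)²/196.6684 = 3.5255
  (69 − 95.3316)²/95.3316 = 7.2731
χ² = 10.6128 + 21.8942 + 3.5255 + 7.2731 = 43.306

43.306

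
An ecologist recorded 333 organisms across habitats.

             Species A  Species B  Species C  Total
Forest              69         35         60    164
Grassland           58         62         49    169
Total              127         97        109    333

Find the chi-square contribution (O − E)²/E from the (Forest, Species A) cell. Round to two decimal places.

0.67

Row total (Forest) = 164; column total (Species A) = 127; N = 333.
Expected count E = 164 × 127 / 333 = 62.547.
Contribution = (O − E)²/E = (69 − 62.547)² / 62.547 = 0.67.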